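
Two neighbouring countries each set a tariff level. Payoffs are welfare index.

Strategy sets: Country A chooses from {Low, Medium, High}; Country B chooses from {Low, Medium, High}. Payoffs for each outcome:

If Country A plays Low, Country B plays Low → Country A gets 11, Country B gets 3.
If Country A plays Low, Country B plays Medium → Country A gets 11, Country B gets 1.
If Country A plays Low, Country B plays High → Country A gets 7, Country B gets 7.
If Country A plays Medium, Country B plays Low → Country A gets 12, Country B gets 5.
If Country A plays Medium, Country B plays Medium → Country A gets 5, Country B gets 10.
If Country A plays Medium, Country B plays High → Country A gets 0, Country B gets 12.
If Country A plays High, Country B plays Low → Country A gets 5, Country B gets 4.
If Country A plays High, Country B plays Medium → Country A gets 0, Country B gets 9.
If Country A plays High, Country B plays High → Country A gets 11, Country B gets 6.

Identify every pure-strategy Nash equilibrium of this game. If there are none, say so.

Country A against Low: payoffs 11, 12, 5 → best response Medium.
Country A against Medium: payoffs 11, 5, 0 → best response Low.
Country A against High: payoffs 7, 0, 11 → best response High.
Country B against Low: payoffs 3, 1, 7 → best response High.
Country B against Medium: payoffs 5, 10, 12 → best response High.
Country B against High: payoffs 4, 9, 6 → best response Medium.
No profile is a mutual best response for all players.

This game has no pure Nash equilibrium.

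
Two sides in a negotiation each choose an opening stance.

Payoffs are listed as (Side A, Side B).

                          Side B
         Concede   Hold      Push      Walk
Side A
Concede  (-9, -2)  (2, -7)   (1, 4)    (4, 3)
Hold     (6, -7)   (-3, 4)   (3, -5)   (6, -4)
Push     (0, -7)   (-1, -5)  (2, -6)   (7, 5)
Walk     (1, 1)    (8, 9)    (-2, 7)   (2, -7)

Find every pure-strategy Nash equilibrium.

(Concede, Concede): Side A can switch to Hold (-9 → 6). Not NE.
(Concede, Hold): Side A can switch to Walk (2 → 8). Not NE.
(Concede, Push): Side A can switch to Hold (1 → 3). Not NE.
(Concede, Walk): Side A can switch to Hold (4 → 6). Not NE.
(Hold, Concede): Side B can switch to Hold (-7 → 4). Not NE.
(Hold, Hold): Side A can switch to Concede (-3 → 2). Not NE.
(Push, Walk): Side A gets 7, best alternative 6; Side B gets 5, best alternative -5. No profitable deviation — NE.
(Walk, Hold): Side A gets 8, best alternative 2; Side B gets 9, best alternative 7. No profitable deviation — NE.
(The remaining 8 profiles each have a profitable deviation by the same check.)

(Push, Walk); (Walk, Hold)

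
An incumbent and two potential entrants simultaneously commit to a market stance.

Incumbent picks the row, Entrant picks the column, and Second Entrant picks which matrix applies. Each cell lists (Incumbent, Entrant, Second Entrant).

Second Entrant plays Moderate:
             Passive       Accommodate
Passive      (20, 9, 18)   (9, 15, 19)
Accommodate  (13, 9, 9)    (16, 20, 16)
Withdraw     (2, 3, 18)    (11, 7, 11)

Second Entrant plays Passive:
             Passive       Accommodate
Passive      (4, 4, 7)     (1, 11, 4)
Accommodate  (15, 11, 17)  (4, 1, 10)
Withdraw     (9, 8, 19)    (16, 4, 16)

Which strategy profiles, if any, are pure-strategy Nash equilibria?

Incumbent against (Passive, Moderate): payoffs 20, 13, 2 → best response Passive.
Incumbent against (Passive, Passive): payoffs 4, 15, 9 → best response Accommodate.
Incumbent against (Accommodate, Moderate): payoffs 9, 16, 11 → best response Accommodate.
Incumbent against (Accommodate, Passive): payoffs 1, 4, 16 → best response Withdraw.
Entrant against (Passive, Moderate): payoffs 9, 15 → best response Accommodate.
Entrant against (Passive, Passive): payoffs 4, 11 → best response Accommodate.
Entrant against (Accommodate, Moderate): payoffs 9, 20 → best response Accommodate.
Entrant against (Accommodate, Passive): payoffs 11, 1 → best response Passive.
Entrant against (Withdraw, Moderate): payoffs 3, 7 → best response Accommodate.
Entrant against (Withdraw, Passive): payoffs 8, 4 → best response Passive.
Second Entrant against (Passive, Passive): payoffs 18, 7 → best response Moderate.
Second Entrant against (Passive, Accommodate): payoffs 19, 4 → best response Moderate.
Second Entrant against (Accommodate, Passive): payoffs 9, 17 → best response Passive.
Second Entrant against (Accommodate, Accommodate): payoffs 16, 10 → best response Moderate.
Second Entrant against (Withdraw, Passive): payoffs 18, 19 → best response Passive.
Second Entrant against (Withdraw, Accommodate): payoffs 11, 16 → best response Passive.
Mutual best responses: (Accommodate, Passive, Passive); (Accommodate, Accommodate, Moderate).

(Accommodate, Passive, Passive); (Accommodate, Accommodate, Moderate)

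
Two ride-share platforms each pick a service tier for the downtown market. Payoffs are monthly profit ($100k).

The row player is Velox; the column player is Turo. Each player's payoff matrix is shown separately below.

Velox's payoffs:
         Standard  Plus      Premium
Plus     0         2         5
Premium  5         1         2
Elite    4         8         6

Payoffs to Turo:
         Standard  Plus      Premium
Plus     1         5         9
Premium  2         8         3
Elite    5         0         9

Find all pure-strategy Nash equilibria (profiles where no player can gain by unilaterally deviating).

For each strategy profile, look for a profitable unilateral deviation.
(Plus, Standard): Velox can switch to Premium (0 → 5). Not NE.
(Plus, Plus): Velox can switch to Elite (2 → 8). Not NE.
(Plus, Premium): Velox can switch to Elite (5 → 6). Not NE.
(Premium, Standard): Turo can switch to Plus (2 → 8). Not NE.
(Premium, Plus): Velox can switch to Plus (1 → 2). Not NE.
(Premium, Premium): Velox can switch to Plus (2 → 5). Not NE.
(Elite, Premium): Velox gets 6, best alternative 5; Turo gets 9, best alternative 5. No profitable deviation — NE.
(The remaining 2 profiles each have a profitable deviation by the same check.)

The unique pure-strategy Nash equilibrium is (Elite, Premium).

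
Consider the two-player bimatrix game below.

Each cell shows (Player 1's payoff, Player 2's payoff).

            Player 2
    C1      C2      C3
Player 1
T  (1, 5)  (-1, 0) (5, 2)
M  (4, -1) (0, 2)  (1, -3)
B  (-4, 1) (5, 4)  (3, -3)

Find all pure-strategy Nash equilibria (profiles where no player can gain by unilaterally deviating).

(B, C2)

(T, C1): Player 1 can switch to M (1 → 4). Not NE.
(T, C2): Player 1 can switch to M (-1 → 0). Not NE.
(T, C3): Player 2 can switch to C1 (2 → 5). Not NE.
(M, C1): Player 2 can switch to C2 (-1 → 2). Not NE.
(M, C2): Player 1 can switch to B (0 → 5). Not NE.
(M, C3): Player 1 can switch to T (1 → 5). Not NE.
(B, C1): Player 1 can switch to T (-4 → 1). Not NE.
(B, C2): Player 1 gets 5, best alternative 0; Player 2 gets 4, best alternative 1. No profitable deviation — NE.
(B, C3): Player 1 can switch to T (3 → 5). Not NE.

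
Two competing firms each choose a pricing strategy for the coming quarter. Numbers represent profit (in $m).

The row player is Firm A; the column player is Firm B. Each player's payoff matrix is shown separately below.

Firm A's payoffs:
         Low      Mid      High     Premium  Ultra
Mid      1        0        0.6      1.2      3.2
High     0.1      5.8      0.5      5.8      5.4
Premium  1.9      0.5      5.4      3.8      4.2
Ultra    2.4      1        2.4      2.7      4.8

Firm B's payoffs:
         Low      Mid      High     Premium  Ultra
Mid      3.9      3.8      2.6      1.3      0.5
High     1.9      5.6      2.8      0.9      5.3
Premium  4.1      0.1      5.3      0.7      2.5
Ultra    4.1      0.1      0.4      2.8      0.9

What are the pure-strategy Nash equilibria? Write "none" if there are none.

Firm A against Low: payoffs 1, 0.1, 1.9, 2.4 → best response Ultra.
Firm A against Mid: payoffs 0, 5.8, 0.5, 1 → best response High.
Firm A against High: payoffs 0.6, 0.5, 5.4, 2.4 → best response Premium.
Firm A against Premium: payoffs 1.2, 5.8, 3.8, 2.7 → best response High.
Firm A against Ultra: payoffs 3.2, 5.4, 4.2, 4.8 → best response High.
Firm B against Mid: payoffs 3.9, 3.8, 2.6, 1.3, 0.5 → best response Low.
Firm B against High: payoffs 1.9, 5.6, 2.8, 0.9, 5.3 → best response Mid.
Firm B against Premium: payoffs 4.1, 0.1, 5.3, 0.7, 2.5 → best response High.
Firm B against Ultra: payoffs 4.1, 0.1, 0.4, 2.8, 0.9 → best response Low.
Mutual best responses: (High, Mid); (Premium, High); (Ultra, Low).

Pure-strategy Nash equilibria: (High, Mid) and (Premium, High) and (Ultra, Low)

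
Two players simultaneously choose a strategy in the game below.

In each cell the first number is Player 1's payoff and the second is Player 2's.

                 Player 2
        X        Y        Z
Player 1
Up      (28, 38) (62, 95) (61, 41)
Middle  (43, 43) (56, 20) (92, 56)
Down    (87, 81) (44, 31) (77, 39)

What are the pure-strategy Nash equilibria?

For each player, find the best response to each opponent profile; mutual best responses are the pure NE.
Player 1 against X: payoffs 28, 43, 87 → best response Down.
Player 1 against Y: payoffs 62, 56, 44 → best response Up.
Player 1 against Z: payoffs 61, 92, 77 → best response Middle.
Player 2 against Up: payoffs 38, 95, 41 → best response Y.
Player 2 against Middle: payoffs 43, 20, 56 → best response Z.
Player 2 against Down: payoffs 81, 31, 39 → best response X.
Mutual best responses: (Up, Y); (Middle, Z); (Down, X).

Pure-strategy Nash equilibria: (Up, Y); (Middle, Z); (Down, X)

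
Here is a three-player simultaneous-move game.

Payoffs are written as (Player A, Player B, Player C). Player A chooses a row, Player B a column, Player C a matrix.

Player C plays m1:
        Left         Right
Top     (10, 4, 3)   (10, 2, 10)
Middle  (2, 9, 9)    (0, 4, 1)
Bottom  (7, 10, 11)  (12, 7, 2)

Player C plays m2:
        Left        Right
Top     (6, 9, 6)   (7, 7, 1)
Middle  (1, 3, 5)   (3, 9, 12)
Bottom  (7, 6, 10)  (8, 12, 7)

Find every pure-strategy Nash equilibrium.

(Bottom, Right, m2)

(Top, Left, m1): Player C can switch to m2 (3 → 6). Not NE.
(Top, Left, m2): Player A can switch to Bottom (6 → 7). Not NE.
(Top, Right, m1): Player A can switch to Bottom (10 → 12). Not NE.
(Top, Right, m2): Player A can switch to Bottom (7 → 8). Not NE.
(Middle, Left, m1): Player A can switch to Top (2 → 10). Not NE.
(Middle, Left, m2): Player A can switch to Top (1 → 6). Not NE.
(Middle, Right, m1): Player A can switch to Top (0 → 10). Not NE.
(Middle, Right, m2): Player A can switch to Top (3 → 7). Not NE.
(Bottom, Right, m2): Player A gets 8, best alternative 7; Player B gets 12, best alternative 6; Player C gets 7, best alternative 2. No profitable deviation — NE.
(The remaining 3 profiles each have a profitable deviation by the same check.)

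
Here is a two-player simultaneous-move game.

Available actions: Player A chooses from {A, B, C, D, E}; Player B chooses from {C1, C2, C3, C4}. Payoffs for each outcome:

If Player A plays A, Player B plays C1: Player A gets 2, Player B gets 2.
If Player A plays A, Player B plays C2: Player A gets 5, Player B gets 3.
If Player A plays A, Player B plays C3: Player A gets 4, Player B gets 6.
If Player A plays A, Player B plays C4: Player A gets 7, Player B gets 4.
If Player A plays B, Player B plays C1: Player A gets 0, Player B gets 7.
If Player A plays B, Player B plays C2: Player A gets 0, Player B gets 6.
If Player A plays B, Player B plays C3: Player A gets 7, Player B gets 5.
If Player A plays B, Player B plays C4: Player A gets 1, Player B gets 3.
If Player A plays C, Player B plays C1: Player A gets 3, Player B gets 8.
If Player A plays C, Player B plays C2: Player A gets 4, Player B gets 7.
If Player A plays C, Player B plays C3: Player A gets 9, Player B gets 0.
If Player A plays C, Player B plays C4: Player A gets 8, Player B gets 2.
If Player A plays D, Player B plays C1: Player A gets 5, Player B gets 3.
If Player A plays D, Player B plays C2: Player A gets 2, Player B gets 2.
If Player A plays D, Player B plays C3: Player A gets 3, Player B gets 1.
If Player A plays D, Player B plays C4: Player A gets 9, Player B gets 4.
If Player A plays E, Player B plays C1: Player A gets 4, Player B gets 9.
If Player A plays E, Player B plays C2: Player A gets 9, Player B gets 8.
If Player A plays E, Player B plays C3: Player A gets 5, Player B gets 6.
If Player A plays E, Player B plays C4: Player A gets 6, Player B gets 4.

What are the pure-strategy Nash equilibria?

(A, C1): Player A can switch to C (2 → 3). Not NE.
(A, C2): Player A can switch to E (5 → 9). Not NE.
(A, C3): Player A can switch to B (4 → 7). Not NE.
(A, C4): Player A can switch to C (7 → 8). Not NE.
(B, C1): Player A can switch to A (0 → 2). Not NE.
(B, C2): Player A can switch to A (0 → 5). Not NE.
(B, C3): Player A can switch to C (7 → 9). Not NE.
(B, C4): Player A can switch to A (1 → 7). Not NE.
(D, C4): Player A gets 9, best alternative 8; Player B gets 4, best alternative 3. No profitable deviation — NE.
(The remaining 11 profiles each have a profitable deviation by the same check.)

(D, C4)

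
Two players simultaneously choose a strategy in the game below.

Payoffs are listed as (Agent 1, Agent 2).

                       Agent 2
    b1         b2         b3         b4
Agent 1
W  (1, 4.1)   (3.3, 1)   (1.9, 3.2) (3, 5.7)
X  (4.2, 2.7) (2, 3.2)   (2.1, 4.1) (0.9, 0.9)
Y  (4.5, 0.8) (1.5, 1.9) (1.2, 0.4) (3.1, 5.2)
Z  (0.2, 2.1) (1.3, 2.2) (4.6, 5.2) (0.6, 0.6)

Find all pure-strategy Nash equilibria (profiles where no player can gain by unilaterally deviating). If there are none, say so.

Agent 1 against b1: payoffs 1, 4.2, 4.5, 0.2 → best response Y.
Agent 1 against b2: payoffs 3.3, 2, 1.5, 1.3 → best response W.
Agent 1 against b3: payoffs 1.9, 2.1, 1.2, 4.6 → best response Z.
Agent 1 against b4: payoffs 3, 0.9, 3.1, 0.6 → best response Y.
Agent 2 against W: payoffs 4.1, 1, 3.2, 5.7 → best response b4.
Agent 2 against X: payoffs 2.7, 3.2, 4.1, 0.9 → best response b3.
Agent 2 against Y: payoffs 0.8, 1.9, 0.4, 5.2 → best response b4.
Agent 2 against Z: payoffs 2.1, 2.2, 5.2, 0.6 → best response b3.
Mutual best responses: (Y, b4); (Z, b3).

(Y, b4) and (Z, b3)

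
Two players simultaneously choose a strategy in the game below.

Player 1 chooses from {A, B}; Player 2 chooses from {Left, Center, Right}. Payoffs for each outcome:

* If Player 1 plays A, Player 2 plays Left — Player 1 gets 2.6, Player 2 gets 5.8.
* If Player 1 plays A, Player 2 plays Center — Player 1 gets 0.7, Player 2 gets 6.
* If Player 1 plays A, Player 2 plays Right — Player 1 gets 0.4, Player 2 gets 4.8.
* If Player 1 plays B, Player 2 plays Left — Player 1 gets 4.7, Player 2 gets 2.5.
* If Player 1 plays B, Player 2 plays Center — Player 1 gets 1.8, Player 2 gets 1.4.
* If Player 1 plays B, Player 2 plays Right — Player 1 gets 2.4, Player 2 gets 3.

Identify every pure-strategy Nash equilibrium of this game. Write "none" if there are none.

The unique pure-strategy Nash equilibrium is (B, Right).

Player 1 against Left: payoffs 2.6, 4.7 → best response B.
Player 1 against Center: payoffs 0.7, 1.8 → best response B.
Player 1 against Right: payoffs 0.4, 2.4 → best response B.
Player 2 against A: payoffs 5.8, 6, 4.8 → best response Center.
Player 2 against B: payoffs 2.5, 1.4, 3 → best response Right.
Mutual best responses: (B, Right).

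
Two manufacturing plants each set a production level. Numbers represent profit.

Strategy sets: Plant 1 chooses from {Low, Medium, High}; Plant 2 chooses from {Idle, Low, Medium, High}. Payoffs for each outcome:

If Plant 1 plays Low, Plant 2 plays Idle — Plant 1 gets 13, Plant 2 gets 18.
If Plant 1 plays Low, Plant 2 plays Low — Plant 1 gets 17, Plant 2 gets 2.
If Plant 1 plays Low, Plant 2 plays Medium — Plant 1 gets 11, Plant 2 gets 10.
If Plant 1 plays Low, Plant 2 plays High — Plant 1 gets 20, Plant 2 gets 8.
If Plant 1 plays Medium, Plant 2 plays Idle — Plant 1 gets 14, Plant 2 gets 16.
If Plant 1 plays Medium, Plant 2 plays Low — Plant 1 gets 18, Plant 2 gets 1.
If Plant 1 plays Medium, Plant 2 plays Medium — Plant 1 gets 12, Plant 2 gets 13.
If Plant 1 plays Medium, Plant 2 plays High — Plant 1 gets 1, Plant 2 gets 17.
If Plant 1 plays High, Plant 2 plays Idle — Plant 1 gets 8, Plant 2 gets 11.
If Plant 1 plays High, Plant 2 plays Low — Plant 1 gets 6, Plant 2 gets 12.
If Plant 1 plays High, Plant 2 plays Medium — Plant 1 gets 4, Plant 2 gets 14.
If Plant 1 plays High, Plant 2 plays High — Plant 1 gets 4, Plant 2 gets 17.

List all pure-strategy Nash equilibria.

Plant 1 against Idle: payoffs 13, 14, 8 → best response Medium.
Plant 1 against Low: payoffs 17, 18, 6 → best response Medium.
Plant 1 against Medium: payoffs 11, 12, 4 → best response Medium.
Plant 1 against High: payoffs 20, 1, 4 → best response Low.
Plant 2 against Low: payoffs 18, 2, 10, 8 → best response Idle.
Plant 2 against Medium: payoffs 16, 1, 13, 17 → best response High.
Plant 2 against High: payoffs 11, 12, 14, 17 → best response High.
No profile is a mutual best response for all players.

There is no pure-strategy Nash equilibrium.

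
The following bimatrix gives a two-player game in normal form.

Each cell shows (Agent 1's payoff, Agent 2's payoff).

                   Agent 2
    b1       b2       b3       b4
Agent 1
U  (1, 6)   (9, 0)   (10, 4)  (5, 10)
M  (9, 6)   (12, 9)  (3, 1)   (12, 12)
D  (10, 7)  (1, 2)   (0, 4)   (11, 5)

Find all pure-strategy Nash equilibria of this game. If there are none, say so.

(U, b1): Agent 1 can switch to M (1 → 9). Not NE.
(U, b2): Agent 1 can switch to M (9 → 12). Not NE.
(U, b3): Agent 2 can switch to b1 (4 → 6). Not NE.
(U, b4): Agent 1 can switch to M (5 → 12). Not NE.
(M, b1): Agent 1 can switch to D (9 → 10). Not NE.
(M, b2): Agent 2 can switch to b4 (9 → 12). Not NE.
(M, b3): Agent 1 can switch to U (3 → 10). Not NE.
(M, b4): Agent 1 gets 12, best alternative 11; Agent 2 gets 12, best alternative 9. No profitable deviation — NE.
(D, b1): Agent 1 gets 10, best alternative 9; Agent 2 gets 7, best alternative 5. No profitable deviation — NE.
(D, b2): Agent 1 can switch to U (1 → 9). Not NE.
(D, b3): Agent 1 can switch to U (0 → 10). Not NE.
(D, b4): Agent 1 can switch to M (11 → 12). Not NE.

The pure Nash equilibria are (M, b4) and (D, b1).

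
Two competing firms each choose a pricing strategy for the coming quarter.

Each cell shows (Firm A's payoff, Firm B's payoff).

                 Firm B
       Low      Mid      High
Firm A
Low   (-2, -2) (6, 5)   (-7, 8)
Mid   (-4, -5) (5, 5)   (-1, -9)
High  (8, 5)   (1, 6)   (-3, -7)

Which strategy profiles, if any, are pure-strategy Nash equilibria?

Firm A against Low: payoffs -2, -4, 8 → best response High.
Firm A against Mid: payoffs 6, 5, 1 → best response Low.
Firm A against High: payoffs -7, -1, -3 → best response Mid.
Firm B against Low: payoffs -2, 5, 8 → best response High.
Firm B against Mid: payoffs -5, 5, -9 → best response Mid.
Firm B against High: payoffs 5, 6, -7 → best response Mid.
No profile is a mutual best response for all players.

There is no pure-strategy Nash equilibrium.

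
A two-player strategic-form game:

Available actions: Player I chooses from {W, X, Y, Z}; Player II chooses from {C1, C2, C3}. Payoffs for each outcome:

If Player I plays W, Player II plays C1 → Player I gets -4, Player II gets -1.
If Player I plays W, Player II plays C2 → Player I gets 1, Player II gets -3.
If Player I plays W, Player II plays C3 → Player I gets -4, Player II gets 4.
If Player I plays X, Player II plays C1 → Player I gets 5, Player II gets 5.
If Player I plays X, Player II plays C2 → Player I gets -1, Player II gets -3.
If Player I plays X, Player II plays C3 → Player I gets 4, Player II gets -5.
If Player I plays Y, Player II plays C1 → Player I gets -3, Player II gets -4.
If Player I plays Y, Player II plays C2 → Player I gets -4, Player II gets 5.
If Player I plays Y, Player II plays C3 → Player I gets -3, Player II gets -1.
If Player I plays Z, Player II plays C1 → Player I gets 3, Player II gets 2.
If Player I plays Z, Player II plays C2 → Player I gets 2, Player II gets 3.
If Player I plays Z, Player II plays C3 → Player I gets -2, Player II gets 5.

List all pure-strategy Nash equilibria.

Mark each player's best response to every combination of opponents' strategies; a profile where every player is best-responding is a pure Nash equilibrium.
Player I against C1: payoffs -4, 5, -3, 3 → best response X.
Player I against C2: payoffs 1, -1, -4, 2 → best response Z.
Player I against C3: payoffs -4, 4, -3, -2 → best response X.
Player II against W: payoffs -1, -3, 4 → best response C3.
Player II against X: payoffs 5, -3, -5 → best response C1.
Player II against Y: payoffs -4, 5, -1 → best response C2.
Player II against Z: payoffs 2, 3, 5 → best response C3.
Mutual best responses: (X, C1).

Pure NE: (X, C1)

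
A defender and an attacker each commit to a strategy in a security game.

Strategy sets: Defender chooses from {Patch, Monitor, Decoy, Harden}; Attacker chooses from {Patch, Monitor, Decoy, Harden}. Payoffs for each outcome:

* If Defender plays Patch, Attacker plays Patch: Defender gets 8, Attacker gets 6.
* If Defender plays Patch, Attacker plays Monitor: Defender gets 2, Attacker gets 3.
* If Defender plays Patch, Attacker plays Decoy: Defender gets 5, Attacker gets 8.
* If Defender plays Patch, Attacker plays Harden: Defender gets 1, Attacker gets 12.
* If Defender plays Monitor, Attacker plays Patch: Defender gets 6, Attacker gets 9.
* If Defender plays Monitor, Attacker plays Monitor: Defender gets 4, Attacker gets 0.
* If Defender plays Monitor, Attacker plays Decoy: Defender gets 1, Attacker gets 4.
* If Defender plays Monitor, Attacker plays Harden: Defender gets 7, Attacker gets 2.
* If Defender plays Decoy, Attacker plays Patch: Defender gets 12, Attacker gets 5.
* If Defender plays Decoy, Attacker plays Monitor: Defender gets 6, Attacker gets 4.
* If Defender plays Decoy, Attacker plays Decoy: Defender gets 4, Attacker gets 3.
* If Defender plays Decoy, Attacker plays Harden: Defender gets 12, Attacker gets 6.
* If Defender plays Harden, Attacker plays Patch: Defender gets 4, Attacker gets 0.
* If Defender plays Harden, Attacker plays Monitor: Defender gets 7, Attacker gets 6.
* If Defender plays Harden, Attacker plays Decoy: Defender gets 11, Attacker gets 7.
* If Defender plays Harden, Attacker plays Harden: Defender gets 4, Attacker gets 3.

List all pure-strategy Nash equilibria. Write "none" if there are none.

The pure Nash equilibria are (Decoy, Harden); (Harden, Decoy).

Defender against Patch: payoffs 8, 6, 12, 4 → best response Decoy.
Defender against Monitor: payoffs 2, 4, 6, 7 → best response Harden.
Defender against Decoy: payoffs 5, 1, 4, 11 → best response Harden.
Defender against Harden: payoffs 1, 7, 12, 4 → best response Decoy.
Attacker against Patch: payoffs 6, 3, 8, 12 → best response Harden.
Attacker against Monitor: payoffs 9, 0, 4, 2 → best response Patch.
Attacker against Decoy: payoffs 5, 4, 3, 6 → best response Harden.
Attacker against Harden: payoffs 0, 6, 7, 3 → best response Decoy.
Mutual best responses: (Decoy, Harden); (Harden, Decoy).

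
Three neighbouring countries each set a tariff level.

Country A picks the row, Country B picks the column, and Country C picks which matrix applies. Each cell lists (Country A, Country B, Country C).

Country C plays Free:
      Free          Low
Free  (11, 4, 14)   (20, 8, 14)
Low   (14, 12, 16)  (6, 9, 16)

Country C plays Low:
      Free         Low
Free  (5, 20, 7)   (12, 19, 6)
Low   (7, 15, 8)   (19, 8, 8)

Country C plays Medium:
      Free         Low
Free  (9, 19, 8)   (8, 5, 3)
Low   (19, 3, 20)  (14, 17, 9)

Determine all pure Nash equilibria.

(Free, Free, Free): Country A can switch to Low (11 → 14). Not NE.
(Free, Free, Low): Country A can switch to Low (5 → 7). Not NE.
(Free, Free, Medium): Country A can switch to Low (9 → 19). Not NE.
(Free, Low, Free): Country A gets 20, best alternative 6; Country B gets 8, best alternative 4; Country C gets 14, best alternative 6. No profitable deviation — NE.
(Free, Low, Low): Country A can switch to Low (12 → 19). Not NE.
(Free, Low, Medium): Country A can switch to Low (8 → 14). Not NE.
(Low, Free, Free): Country C can switch to Medium (16 → 20). Not NE.
(Low, Free, Low): Country C can switch to Free (8 → 16). Not NE.
(Low, Free, Medium): Country B can switch to Low (3 → 17). Not NE.
(The remaining 3 profiles each have a profitable deviation by the same check.)

The unique pure-strategy Nash equilibrium is (Free, Low, Free).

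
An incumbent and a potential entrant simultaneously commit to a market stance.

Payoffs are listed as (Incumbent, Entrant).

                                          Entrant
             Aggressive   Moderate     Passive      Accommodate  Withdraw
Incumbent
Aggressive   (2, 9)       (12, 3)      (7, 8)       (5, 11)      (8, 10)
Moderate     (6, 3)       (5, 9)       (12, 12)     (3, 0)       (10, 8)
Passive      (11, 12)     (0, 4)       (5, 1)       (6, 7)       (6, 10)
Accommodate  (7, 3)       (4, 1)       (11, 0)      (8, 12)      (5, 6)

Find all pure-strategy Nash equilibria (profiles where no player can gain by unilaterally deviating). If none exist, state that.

The pure Nash equilibria are (Moderate, Passive) and (Passive, Aggressive) and (Accommodate, Accommodate).

For each strategy profile, look for a profitable unilateral deviation.
(Aggressive, Aggressive): Incumbent can switch to Moderate (2 → 6). Not NE.
(Aggressive, Moderate): Entrant can switch to Aggressive (3 → 9). Not NE.
(Aggressive, Passive): Incumbent can switch to Moderate (7 → 12). Not NE.
(Aggressive, Accommodate): Incumbent can switch to Passive (5 → 6). Not NE.
(Aggressive, Withdraw): Incumbent can switch to Moderate (8 → 10). Not NE.
(Moderate, Aggressive): Incumbent can switch to Passive (6 → 11). Not NE.
(Moderate, Moderate): Incumbent can switch to Aggressive (5 → 12). Not NE.
(Moderate, Passive): Incumbent gets 12, best alternative 11; Entrant gets 12, best alternative 9. No profitable deviation — NE.
(Moderate, Accommodate): Incumbent can switch to Aggressive (3 → 5). Not NE.
(Moderate, Withdraw): Entrant can switch to Moderate (8 → 9). Not NE.
(Passive, Aggressive): Incumbent gets 11, best alternative 7; Entrant gets 12, best alternative 10. No profitable deviation — NE.
(Passive, Moderate): Incumbent can switch to Aggressive (0 → 12). Not NE.
(Accommodate, Accommodate): Incumbent gets 8, best alternative 6; Entrant gets 12, best alternative 6. No profitable deviation — NE.
(The remaining 7 profiles each have a profitable deviation by the same check.)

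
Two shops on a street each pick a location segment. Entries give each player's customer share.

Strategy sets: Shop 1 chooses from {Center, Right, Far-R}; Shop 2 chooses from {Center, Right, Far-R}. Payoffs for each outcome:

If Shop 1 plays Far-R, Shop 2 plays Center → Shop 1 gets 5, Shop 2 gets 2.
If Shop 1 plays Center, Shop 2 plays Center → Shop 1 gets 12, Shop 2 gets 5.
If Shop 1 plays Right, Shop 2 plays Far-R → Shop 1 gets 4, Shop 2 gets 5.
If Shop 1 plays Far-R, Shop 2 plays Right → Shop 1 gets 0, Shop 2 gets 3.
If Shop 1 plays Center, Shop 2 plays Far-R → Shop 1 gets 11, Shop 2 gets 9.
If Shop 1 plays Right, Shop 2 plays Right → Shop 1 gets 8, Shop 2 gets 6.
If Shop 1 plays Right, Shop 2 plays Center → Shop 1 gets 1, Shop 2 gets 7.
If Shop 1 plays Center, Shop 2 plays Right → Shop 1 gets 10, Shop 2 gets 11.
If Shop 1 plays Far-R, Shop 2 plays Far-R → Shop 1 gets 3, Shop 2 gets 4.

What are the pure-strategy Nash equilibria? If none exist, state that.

Pure NE: (Center, Right)

For each player, find the best response to each opponent profile; mutual best responses are the pure NE.
Shop 1 against Center: payoffs 12, 1, 5 → best response Center.
Shop 1 against Right: payoffs 10, 8, 0 → best response Center.
Shop 1 against Far-R: payoffs 11, 4, 3 → best response Center.
Shop 2 against Center: payoffs 5, 11, 9 → best response Right.
Shop 2 against Right: payoffs 7, 6, 5 → best response Center.
Shop 2 against Far-R: payoffs 2, 3, 4 → best response Far-R.
Mutual best responses: (Center, Right).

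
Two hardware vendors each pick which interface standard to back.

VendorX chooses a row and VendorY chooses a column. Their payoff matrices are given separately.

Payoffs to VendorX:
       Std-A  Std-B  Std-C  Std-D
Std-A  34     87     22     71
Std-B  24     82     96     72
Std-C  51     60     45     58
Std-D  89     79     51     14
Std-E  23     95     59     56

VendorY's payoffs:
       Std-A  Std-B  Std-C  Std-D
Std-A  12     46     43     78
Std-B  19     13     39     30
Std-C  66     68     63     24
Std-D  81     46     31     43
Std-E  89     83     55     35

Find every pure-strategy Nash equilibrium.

Check each profile: it is a Nash equilibrium iff no player can strictly gain by switching unilaterally.
(Std-A, Std-A): VendorX can switch to Std-C (34 → 51). Not NE.
(Std-A, Std-B): VendorX can switch to Std-E (87 → 95). Not NE.
(Std-A, Std-C): VendorX can switch to Std-B (22 → 96). Not NE.
(Std-A, Std-D): VendorX can switch to Std-B (71 → 72). Not NE.
(Std-B, Std-A): VendorX can switch to Std-A (24 → 34). Not NE.
(Std-B, Std-B): VendorX can switch to Std-A (82 → 87). Not NE.
(Std-B, Std-C): VendorX gets 96, best alternative 59; VendorY gets 39, best alternative 30. No profitable deviation — NE.
(Std-B, Std-D): VendorY can switch to Std-C (30 → 39). Not NE.
(Std-C, Std-A): VendorX can switch to Std-D (51 → 89). Not NE.
(Std-C, Std-B): VendorX can switch to Std-A (60 → 87). Not NE.
(Std-C, Std-C): VendorX can switch to Std-B (45 → 96). Not NE.
(Std-C, Std-D): VendorX can switch to Std-A (58 → 71). Not NE.
(Std-D, Std-A): VendorX gets 89, best alternative 51; VendorY gets 81, best alternative 46. No profitable deviation — NE.
(Std-D, Std-B): VendorX can switch to Std-A (79 → 87). Not NE.
(The remaining 6 profiles each have a profitable deviation by the same check.)

(Std-B, Std-C) and (Std-D, Std-A)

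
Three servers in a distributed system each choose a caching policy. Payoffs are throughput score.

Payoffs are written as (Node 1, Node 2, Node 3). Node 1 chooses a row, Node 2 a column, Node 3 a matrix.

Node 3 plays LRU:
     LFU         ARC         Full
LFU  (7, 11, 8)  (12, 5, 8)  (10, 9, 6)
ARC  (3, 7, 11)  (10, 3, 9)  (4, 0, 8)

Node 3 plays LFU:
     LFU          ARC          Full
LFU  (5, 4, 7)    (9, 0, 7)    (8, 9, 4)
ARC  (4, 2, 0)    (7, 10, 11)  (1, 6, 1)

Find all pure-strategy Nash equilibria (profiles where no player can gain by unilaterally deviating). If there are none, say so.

(LFU, LFU, LRU): Node 1 gets 7, best alternative 3; Node 2 gets 11, best alternative 9; Node 3 gets 8, best alternative 7. No profitable deviation — NE.
(LFU, LFU, LFU): Node 2 can switch to Full (4 → 9). Not NE.
(LFU, ARC, LRU): Node 2 can switch to LFU (5 → 11). Not NE.
(LFU, ARC, LFU): Node 2 can switch to LFU (0 → 4). Not NE.
(LFU, Full, LRU): Node 2 can switch to LFU (9 → 11). Not NE.
(LFU, Full, LFU): Node 3 can switch to LRU (4 → 6). Not NE.
(ARC, LFU, LRU): Node 1 can switch to LFU (3 → 7). Not NE.
(The remaining 5 profiles each have a profitable deviation by the same check.)

(LFU, LFU, LRU)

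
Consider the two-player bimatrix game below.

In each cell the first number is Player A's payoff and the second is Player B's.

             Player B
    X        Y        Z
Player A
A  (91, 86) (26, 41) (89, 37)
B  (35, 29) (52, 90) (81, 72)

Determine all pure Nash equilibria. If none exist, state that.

For each player, find the best response to each opponent profile; mutual best responses are the pure NE.
Player A against X: payoffs 91, 35 → best response A.
Player A against Y: payoffs 26, 52 → best response B.
Player A against Z: payoffs 89, 81 → best response A.
Player B against A: payoffs 86, 41, 37 → best response X.
Player B against B: payoffs 29, 90, 72 → best response Y.
Mutual best responses: (A, X); (B, Y).

Pure-strategy Nash equilibria: (A, X), (B, Y)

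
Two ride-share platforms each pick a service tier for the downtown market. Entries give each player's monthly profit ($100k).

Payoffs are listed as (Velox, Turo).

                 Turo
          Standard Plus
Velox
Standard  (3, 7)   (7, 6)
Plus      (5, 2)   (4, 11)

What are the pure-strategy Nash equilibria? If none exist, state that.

none

For each player, find the best response to each opponent profile; mutual best responses are the pure NE.
Velox against Standard: payoffs 3, 5 → best response Plus.
Velox against Plus: payoffs 7, 4 → best response Standard.
Turo against Standard: payoffs 7, 6 → best response Standard.
Turo against Plus: payoffs 2, 11 → best response Plus.
No profile is a mutual best response for all players.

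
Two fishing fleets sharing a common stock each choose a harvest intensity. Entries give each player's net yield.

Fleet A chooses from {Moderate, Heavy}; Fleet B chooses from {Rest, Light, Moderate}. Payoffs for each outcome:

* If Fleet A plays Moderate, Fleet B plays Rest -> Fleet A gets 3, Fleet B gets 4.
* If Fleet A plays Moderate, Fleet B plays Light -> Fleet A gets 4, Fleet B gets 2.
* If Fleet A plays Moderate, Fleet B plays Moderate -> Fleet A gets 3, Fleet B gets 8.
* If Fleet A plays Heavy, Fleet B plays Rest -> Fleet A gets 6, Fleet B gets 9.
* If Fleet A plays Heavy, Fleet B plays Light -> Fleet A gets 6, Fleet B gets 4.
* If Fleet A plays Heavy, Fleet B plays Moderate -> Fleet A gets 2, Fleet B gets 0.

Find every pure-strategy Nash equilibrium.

Pure-strategy Nash equilibria: (Moderate, Moderate); (Heavy, Rest)

Fleet A against Rest: payoffs 3, 6 → best response Heavy.
Fleet A against Light: payoffs 4, 6 → best response Heavy.
Fleet A against Moderate: payoffs 3, 2 → best response Moderate.
Fleet B against Moderate: payoffs 4, 2, 8 → best response Moderate.
Fleet B against Heavy: payoffs 9, 4, 0 → best response Rest.
Mutual best responses: (Moderate, Moderate); (Heavy, Rest).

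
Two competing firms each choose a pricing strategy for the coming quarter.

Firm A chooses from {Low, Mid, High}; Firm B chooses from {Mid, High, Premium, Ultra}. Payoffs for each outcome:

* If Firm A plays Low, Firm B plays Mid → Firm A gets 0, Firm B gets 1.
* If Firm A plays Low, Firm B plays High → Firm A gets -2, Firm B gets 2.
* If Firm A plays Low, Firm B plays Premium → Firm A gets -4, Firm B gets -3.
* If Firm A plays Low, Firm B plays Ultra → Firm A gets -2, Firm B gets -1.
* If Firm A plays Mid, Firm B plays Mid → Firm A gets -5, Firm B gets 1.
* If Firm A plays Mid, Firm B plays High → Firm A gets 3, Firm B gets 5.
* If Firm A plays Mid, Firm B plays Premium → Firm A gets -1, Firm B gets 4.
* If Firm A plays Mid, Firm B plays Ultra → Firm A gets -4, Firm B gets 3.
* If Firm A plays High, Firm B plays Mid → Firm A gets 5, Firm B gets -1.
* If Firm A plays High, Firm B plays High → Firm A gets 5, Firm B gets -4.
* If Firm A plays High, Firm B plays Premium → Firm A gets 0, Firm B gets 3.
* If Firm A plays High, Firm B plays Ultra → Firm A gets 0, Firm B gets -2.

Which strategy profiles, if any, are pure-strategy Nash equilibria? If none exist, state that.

(Low, Mid): Firm A can switch to High (0 → 5). Not NE.
(Low, High): Firm A can switch to Mid (-2 → 3). Not NE.
(Low, Premium): Firm A can switch to Mid (-4 → -1). Not NE.
(Low, Ultra): Firm A can switch to High (-2 → 0). Not NE.
(Mid, Mid): Firm A can switch to Low (-5 → 0). Not NE.
(Mid, High): Firm A can switch to High (3 → 5). Not NE.
(Mid, Premium): Firm A can switch to High (-1 → 0). Not NE.
(Mid, Ultra): Firm A can switch to Low (-4 → -2). Not NE.
(High, Mid): Firm B can switch to Premium (-1 → 3). Not NE.
(High, High): Firm B can switch to Mid (-4 → -1). Not NE.
(High, Premium): Firm A gets 0, best alternative -1; Firm B gets 3, best alternative -1. No profitable deviation — NE.
(High, Ultra): Firm B can switch to Mid (-2 → -1). Not NE.

(High, Premium)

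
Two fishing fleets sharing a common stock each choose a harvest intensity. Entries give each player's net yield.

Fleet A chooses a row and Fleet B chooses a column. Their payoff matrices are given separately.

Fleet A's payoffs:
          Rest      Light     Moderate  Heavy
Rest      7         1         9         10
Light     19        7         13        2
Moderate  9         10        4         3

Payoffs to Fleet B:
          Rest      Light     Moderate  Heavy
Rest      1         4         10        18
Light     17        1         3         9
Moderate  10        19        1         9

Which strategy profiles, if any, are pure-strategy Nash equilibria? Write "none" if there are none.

The pure Nash equilibria are (Rest, Heavy), (Light, Rest), (Moderate, Light).

Fleet A against Rest: payoffs 7, 19, 9 → best response Light.
Fleet A against Light: payoffs 1, 7, 10 → best response Moderate.
Fleet A against Moderate: payoffs 9, 13, 4 → best response Light.
Fleet A against Heavy: payoffs 10, 2, 3 → best response Rest.
Fleet B against Rest: payoffs 1, 4, 10, 18 → best response Heavy.
Fleet B against Light: payoffs 17, 1, 3, 9 → best response Rest.
Fleet B against Moderate: payoffs 10, 19, 1, 9 → best response Light.
Mutual best responses: (Rest, Heavy); (Light, Rest); (Moderate, Light).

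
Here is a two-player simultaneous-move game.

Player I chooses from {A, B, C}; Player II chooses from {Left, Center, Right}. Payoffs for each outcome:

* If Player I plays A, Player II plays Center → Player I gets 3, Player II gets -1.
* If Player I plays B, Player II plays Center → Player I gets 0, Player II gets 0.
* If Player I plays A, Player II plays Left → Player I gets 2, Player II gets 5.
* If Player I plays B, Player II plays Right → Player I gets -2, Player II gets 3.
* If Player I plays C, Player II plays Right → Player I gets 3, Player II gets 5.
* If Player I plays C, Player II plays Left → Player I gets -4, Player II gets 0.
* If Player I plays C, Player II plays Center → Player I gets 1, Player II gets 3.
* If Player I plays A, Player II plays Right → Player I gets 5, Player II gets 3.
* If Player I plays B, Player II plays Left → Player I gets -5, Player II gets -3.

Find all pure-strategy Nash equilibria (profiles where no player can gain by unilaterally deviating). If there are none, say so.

Pure NE: (A, Left)

Player I against Left: payoffs 2, -5, -4 → best response A.
Player I against Center: payoffs 3, 0, 1 → best response A.
Player I against Right: payoffs 5, -2, 3 → best response A.
Player II against A: payoffs 5, -1, 3 → best response Left.
Player II against B: payoffs -3, 0, 3 → best response Right.
Player II against C: payoffs 0, 3, 5 → best response Right.
Mutual best responses: (A, Left).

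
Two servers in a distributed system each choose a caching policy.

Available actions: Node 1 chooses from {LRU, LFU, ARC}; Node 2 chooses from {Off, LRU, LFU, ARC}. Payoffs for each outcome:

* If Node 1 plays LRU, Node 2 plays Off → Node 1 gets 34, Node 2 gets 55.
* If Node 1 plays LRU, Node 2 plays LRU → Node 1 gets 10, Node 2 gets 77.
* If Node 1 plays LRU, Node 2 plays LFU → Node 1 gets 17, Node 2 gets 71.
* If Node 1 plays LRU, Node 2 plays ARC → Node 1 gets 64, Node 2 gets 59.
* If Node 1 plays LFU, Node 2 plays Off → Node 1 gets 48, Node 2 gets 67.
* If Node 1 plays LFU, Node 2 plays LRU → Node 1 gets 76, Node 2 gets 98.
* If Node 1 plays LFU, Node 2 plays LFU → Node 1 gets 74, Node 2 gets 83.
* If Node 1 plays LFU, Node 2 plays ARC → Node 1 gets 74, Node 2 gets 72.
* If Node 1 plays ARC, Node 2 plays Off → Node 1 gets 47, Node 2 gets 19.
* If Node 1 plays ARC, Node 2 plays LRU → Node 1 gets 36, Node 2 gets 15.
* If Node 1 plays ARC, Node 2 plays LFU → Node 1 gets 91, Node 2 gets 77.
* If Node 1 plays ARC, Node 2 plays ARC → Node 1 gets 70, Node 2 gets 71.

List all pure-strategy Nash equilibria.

(LFU, LRU), (ARC, LFU)

For each player, find the best response to each opponent profile; mutual best responses are the pure NE.
Node 1 against Off: payoffs 34, 48, 47 → best response LFU.
Node 1 against LRU: payoffs 10, 76, 36 → best response LFU.
Node 1 against LFU: payoffs 17, 74, 91 → best response ARC.
Node 1 against ARC: payoffs 64, 74, 70 → best response LFU.
Node 2 against LRU: payoffs 55, 77, 71, 59 → best response LRU.
Node 2 against LFU: payoffs 67, 98, 83, 72 → best response LRU.
Node 2 against ARC: payoffs 19, 15, 77, 71 → best response LFU.
Mutual best responses: (LFU, LRU); (ARC, LFU).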